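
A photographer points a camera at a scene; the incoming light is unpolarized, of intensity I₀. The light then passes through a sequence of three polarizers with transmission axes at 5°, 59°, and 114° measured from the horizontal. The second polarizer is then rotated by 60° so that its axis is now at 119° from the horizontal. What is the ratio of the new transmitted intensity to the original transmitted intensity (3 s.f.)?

I_new/I_old ≈ 1.44

Before rotation:
Unpolarized light through the first polarizer → I₁ = ½ I₀, now polarized at 5°.
I₂ = I₁ cos²(59° − 5°) = 0.5 I₀ · cos²(54°) = 0.1727 I₀.
I₃ = I₂ cos²(114° − 59°) = 0.1727 I₀ · cos²(55°) = 0.05683 I₀.
After rotation:
Unpolarized light through the first polarizer → I₁ = ½ I₀, now polarized at 5°.
Angle between axes 1 and 2: 66°. I₂ = 0.5 I₀ · cos²(66°) = 0.08272 I₀.
I₃ = I₂ cos²(114° − 119°) = 0.08272 I₀ · cos²(5°) = 0.08209 I₀.
Ratio = 0.08209 / 0.05683 = 1.444.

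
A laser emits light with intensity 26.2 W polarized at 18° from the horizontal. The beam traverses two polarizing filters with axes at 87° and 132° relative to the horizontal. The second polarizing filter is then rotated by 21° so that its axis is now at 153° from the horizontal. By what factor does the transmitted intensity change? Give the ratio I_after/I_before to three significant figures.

I_new/I_old ≈ 0.331

Before rotation:
By Malus's law, I₁ = I₀ cos²(87° − 18°) = I₀ cos²(69°) = 0.1284 I₀.
I₂ = I₁ cos²(132° − 87°) = 0.1284 I₀ · cos²(45°) = 0.06421 I₀.
After rotation:
I₁ = I₀ cos²(87° − 18°) = I₀ cos²(69°) = 0.1284 I₀.
I₂ = I₁ cos²(153° − 87°) = 0.1284 I₀ · cos²(66°) = 0.02125 I₀.
Ratio = 0.02125 / 0.06421 = 0.3309.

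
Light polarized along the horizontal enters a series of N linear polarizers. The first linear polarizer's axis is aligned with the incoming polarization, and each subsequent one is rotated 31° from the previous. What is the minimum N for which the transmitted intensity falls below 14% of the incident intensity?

N = 8

First polarizer is aligned with the polarization: full transmission.
Each further stage multiplies by cos²(31°) = 0.7347.
After N polarizers: T = 0.7347^(N−1). Require T < 0.14 ⇒ N−1 > ln(0.14)/ln(0.7347) = 6.38, so N−1 ≥ 7 and N = 8.
Check: N=8 gives T = 0.1156 < 0.14; N=7 gives T = 0.1573.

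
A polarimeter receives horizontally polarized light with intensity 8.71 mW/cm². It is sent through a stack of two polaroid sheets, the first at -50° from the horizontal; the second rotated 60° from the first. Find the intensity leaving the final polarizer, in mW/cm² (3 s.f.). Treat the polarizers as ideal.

I ≈ 0.900 mW/cm²

I₁ = 8.71 mW/cm² · cos²(50°) = 3.599 mW/cm².
I₂ = I₁ · cos²(60°) = 3.599 · 0.25 = 0.8997 mW/cm².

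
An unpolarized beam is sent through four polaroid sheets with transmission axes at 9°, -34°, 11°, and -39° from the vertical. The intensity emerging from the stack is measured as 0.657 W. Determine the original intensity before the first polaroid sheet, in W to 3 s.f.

I₀ ≈ 11.9 W

Unpolarized light through the first polarizer → I₁ = ½ I₀, now polarized at 9°.
I₂ = I₁ cos²(-34° − 9°) = 0.5 I₀ · cos²(43°) = 0.2674 I₀.
I₃ = I₂ cos²(11° + 34°) = 0.2674 I₀ · cos²(45°) = 0.1337 I₀.
I₄ = I₃ cos²(-39° − 11°) = 0.1337 I₀ · cos²(50°) = 0.05525 I₀.
So 0.657 W = 0.05525 I₀, giving I₀ = 0.657/0.05525 = 11.89 W.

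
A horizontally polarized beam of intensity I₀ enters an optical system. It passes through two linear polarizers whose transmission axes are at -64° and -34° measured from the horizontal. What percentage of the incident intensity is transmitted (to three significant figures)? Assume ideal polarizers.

≈ 14.4%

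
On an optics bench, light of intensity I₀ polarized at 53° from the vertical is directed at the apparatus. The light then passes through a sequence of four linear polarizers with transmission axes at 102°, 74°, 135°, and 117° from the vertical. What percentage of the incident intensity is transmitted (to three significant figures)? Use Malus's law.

≈ 7.13%

By Malus's law, I₁ = I₀ cos²(102° − 53°) = I₀ cos²(49°) = 0.4304 I₀.
I₂ = I₁ cos²(74° − 102°) = 0.4304 I₀ · cos²(28°) = 0.3355 I₀.
I₃ = I₂ cos²(135° − 74°) = 0.3355 I₀ · cos²(61°) = 0.07887 I₀.
I₄ = I₃ cos²(117° − 135°) = 0.07887 I₀ · cos²(18°) = 0.07134 I₀.
That is 7.134% of the incident intensity.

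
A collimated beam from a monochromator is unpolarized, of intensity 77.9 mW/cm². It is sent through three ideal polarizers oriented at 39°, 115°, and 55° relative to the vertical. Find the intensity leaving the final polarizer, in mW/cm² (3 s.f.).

I ≈ 0.570 mW/cm²

Unpolarized light through the first polarizer → I₁ = 77.9 mW/cm²/2 = 38.95 mW/cm², polarized at 39°.
I₂ = I₁ · cos²(76°) = 38.95 · 0.05853 = 2.28 mW/cm².
I₃ = I₂ · cos²(60°) = 2.28 · 0.25 = 0.5699 mW/cm².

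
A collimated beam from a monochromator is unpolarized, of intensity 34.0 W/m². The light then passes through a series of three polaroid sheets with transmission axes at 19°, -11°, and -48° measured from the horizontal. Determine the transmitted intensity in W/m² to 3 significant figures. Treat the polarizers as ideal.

I ≈ 8.13 W/m²

Unpolarized light through the first polarizer → I₁ = 34.0 W/m²/2 = 17 W/m², polarized at 19°.
I₂ = I₁ · cos²(30°) = 17 · 0.75 = 12.75 W/m².
I₃ = I₂ · cos²(37°) = 12.75 · 0.6378 = 8.132 W/m².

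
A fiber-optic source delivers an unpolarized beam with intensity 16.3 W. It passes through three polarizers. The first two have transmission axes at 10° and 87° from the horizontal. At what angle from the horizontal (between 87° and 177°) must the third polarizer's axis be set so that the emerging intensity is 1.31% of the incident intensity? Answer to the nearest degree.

θ ≈ 131°

Unpolarized light through the first polarizer → I₁ = ½ I₀, now polarized at 10°.
I₂ = I₁ cos²(87° − 10°) = 0.5 I₀ · cos²(77°) = 0.0253 I₀.
Need I₃/I₀ = 0.0131, so cos²(θ − 87°) = 0.0131 / 0.0253 = 0.5178.
θ − 87° = arccos(√0.5178) = 44.0°, giving θ ≈ 87 + 44.0 = 131.0°.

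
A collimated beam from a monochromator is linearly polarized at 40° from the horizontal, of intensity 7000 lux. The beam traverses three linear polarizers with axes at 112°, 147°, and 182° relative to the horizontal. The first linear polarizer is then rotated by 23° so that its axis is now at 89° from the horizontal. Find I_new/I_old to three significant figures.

Before rotation:
I₁ = I₀ cos²(112° − 40°) = I₀ cos²(72°) = 0.09549 I₀.
I₂ = I₁ cos²(147° − 112°) = 0.09549 I₀ · cos²(35°) = 0.06408 I₀.
I₃ = I₂ cos²(182° − 147°) = 0.06408 I₀ · cos²(35°) = 0.043 I₀.
After rotation:
I₁ = I₀ cos²(89° − 40°) = I₀ cos²(49°) = 0.4304 I₀.
I₂ = I₁ cos²(147° − 89°) = 0.4304 I₀ · cos²(58°) = 0.1209 I₀.
I₃ = I₂ cos²(182° − 147°) = 0.1209 I₀ · cos²(35°) = 0.0811 I₀.
Ratio = 0.0811 / 0.043 = 1.886.

I_new/I_old ≈ 1.89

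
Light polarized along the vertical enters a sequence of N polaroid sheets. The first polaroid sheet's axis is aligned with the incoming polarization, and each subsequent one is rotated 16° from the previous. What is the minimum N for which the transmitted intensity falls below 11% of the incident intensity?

First polarizer is aligned with the polarization: full transmission.
Each further stage multiplies by cos²(16°) = 0.924.
After N polarizers: T = 0.924^(N−1). Require T < 0.11 ⇒ N−1 > ln(0.11)/ln(0.924) = 27.93, so N−1 ≥ 28 and N = 29.
Check: N=29 gives T = 0.1094 < 0.11; N=28 gives T = 0.1184.

N = 29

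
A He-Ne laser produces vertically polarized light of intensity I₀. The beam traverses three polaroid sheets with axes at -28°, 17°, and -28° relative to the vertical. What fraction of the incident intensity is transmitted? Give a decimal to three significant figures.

≈ 0.195 I₀

I₁ = I₀ cos²(-28° − 0°) = I₀ cos²(28°) = 0.7796 I₀.
I₂ = I₁ cos²(17° + 28°) = 0.7796 I₀ · cos²(45°) = 0.3898 I₀.
I₃ = I₂ cos²(-28° − 17°) = 0.3898 I₀ · cos²(45°) = 0.1949 I₀.
Transmitted fraction = 0.1949.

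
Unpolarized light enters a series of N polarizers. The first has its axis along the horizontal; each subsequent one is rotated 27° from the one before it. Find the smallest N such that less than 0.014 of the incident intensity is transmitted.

N = 17

First polarizer halves the unpolarized light: factor 1/2.
Each further stage multiplies by cos²(27°) = 0.7939.
After N polarizers: T = 0.5·0.7939^(N−1). Require T < 0.014 ⇒ N−1 > ln(0.014/0.5)/ln(0.7939) = 15.49, so N−1 ≥ 16 and N = 17.
Check: N=17 gives T = 0.01245 < 0.014; N=16 gives T = 0.01568.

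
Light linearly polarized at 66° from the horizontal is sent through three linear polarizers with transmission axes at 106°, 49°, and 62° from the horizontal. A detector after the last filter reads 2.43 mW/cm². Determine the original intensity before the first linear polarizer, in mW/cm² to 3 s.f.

I₀ ≈ 14.7 mW/cm²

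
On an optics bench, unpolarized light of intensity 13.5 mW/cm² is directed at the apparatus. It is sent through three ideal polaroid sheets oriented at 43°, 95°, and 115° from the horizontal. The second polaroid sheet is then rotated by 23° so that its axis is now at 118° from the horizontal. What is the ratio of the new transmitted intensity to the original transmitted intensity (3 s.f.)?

Before rotation:
Unpolarized light through the first polarizer → I₁ = ½ I₀, now polarized at 43°.
I₂ = I₁ cos²(95° − 43°) = 0.5 I₀ · cos²(52°) = 0.1895 I₀.
I₃ = I₂ cos²(115° − 95°) = 0.1895 I₀ · cos²(20°) = 0.1673 I₀.
After rotation:
Unpolarized light through the first polarizer → I₁ = ½ I₀, now polarized at 43°.
I₂ = I₁ cos²(118° − 43°) = 0.5 I₀ · cos²(75°) = 0.03349 I₀.
I₃ = I₂ cos²(115° − 118°) = 0.03349 I₀ · cos²(3°) = 0.0334 I₀.
Ratio = 0.0334 / 0.1673 = 0.1996.

I_new/I_old ≈ 0.200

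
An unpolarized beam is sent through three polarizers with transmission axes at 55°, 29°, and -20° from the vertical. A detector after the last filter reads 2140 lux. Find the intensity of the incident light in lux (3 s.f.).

Unpolarized light through the first polarizer → I₁ = ½ I₀, now polarized at 55°.
I₂ = I₁ cos²(29° − 55°) = 0.5 I₀ · cos²(26°) = 0.4039 I₀.
I₃ = I₂ cos²(-20° − 29°) = 0.4039 I₀ · cos²(49°) = 0.1739 I₀.
So 2140 lux = 0.1739 I₀, giving I₀ = 2140/0.1739 = 1.231e+04 lux.

I₀ ≈ 1.23e4 lux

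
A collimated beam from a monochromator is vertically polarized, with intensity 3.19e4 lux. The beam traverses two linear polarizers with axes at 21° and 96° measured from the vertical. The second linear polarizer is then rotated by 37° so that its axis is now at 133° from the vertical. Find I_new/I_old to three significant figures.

I_new/I_old ≈ 2.09

Before rotation:
I₁ = I₀ cos²(21° − 0°) = I₀ cos²(21°) = 0.8716 I₀.
I₂ = I₁ cos²(96° − 21°) = 0.8716 I₀ · cos²(75°) = 0.05838 I₀.
After rotation:
I₁ = I₀ cos²(21° − 0°) = I₀ cos²(21°) = 0.8716 I₀.
Angle between axes 1 and 2: 68°. I₂ = 0.8716 I₀ · cos²(68°) = 0.1223 I₀.
Ratio = 0.1223 / 0.05838 = 2.095.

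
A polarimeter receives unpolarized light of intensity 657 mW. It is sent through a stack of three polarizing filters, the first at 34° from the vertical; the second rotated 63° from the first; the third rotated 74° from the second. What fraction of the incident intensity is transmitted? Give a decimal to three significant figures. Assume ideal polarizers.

Unpolarized light through the first polarizer → I₁ = 657 mW/2 = 328.5 mW, polarized at 34°.
I₂ = I₁ · cos²(63°) = 328.5 · 0.2061 = 67.71 mW.
I₃ = I₂ · cos²(74°) = 67.71 · 0.07598 = 5.144 mW.
Transmitted fraction = 0.00783.

I/I₀ ≈ 0.00783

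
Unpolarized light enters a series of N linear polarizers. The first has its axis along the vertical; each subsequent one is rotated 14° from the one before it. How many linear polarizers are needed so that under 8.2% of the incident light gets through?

N = 31

First polarizer halves the unpolarized light: factor 1/2.
Each further stage multiplies by cos²(14°) = 0.9415.
After N polarizers: T = 0.5·0.9415^(N−1). Require T < 0.082 ⇒ N−1 > ln(0.082/0.5)/ln(0.9415) = 29.98, so N−1 ≥ 30 and N = 31.
Check: N=31 gives T = 0.08189 < 0.082; N=30 gives T = 0.08698.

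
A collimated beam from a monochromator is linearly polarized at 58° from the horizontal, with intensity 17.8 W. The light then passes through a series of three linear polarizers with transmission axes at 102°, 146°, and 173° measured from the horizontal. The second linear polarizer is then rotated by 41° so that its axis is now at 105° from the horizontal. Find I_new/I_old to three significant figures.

I_new/I_old ≈ 0.341

Before rotation:
By Malus's law, I₁ = I₀ cos²(102° − 58°) = I₀ cos²(44°) = 0.5174 I₀.
I₂ = I₁ cos²(146° − 102°) = 0.5174 I₀ · cos²(44°) = 0.2678 I₀.
I₃ = I₂ cos²(173° − 146°) = 0.2678 I₀ · cos²(27°) = 0.2126 I₀.
After rotation:
I₁ = I₀ cos²(102° − 58°) = I₀ cos²(44°) = 0.5174 I₀.
I₂ = I₁ cos²(105° − 102°) = 0.5174 I₀ · cos²(3°) = 0.516 I₀.
I₃ = I₂ cos²(173° − 105°) = 0.516 I₀ · cos²(68°) = 0.07241 I₀.
Ratio = 0.07241 / 0.2126 = 0.3407.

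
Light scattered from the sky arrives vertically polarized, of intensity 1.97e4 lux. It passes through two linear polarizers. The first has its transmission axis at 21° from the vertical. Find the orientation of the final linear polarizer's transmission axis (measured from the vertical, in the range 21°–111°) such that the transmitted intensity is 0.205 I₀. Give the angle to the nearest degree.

By Malus's law, I₁ = I₀ cos²(21° − 0°) = I₀ cos²(21°) = 0.8716 I₀.
Need I₂/I₀ = 0.205, so cos²(θ − 21°) = 0.205 / 0.8716 = 0.2352.
θ − 21° = arccos(√0.2352) = 61.0°, giving θ ≈ 21 + 61.0 = 82.0°.

θ ≈ 82°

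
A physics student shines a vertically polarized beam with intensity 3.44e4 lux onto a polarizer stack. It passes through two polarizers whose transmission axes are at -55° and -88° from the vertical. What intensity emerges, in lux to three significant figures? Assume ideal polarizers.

I ≈ 7960 lux

I₁ = 3.44e4 lux · cos²(55°) = 1.132e+04 lux.
I₂ = I₁ · cos²(33°) = 1.132e+04 · 0.7034 = 7960 lux.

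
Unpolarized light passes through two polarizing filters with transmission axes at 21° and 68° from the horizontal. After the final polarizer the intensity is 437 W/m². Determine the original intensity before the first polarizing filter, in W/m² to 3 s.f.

Unpolarized light through the first polarizer → I₁ = ½ I₀, now polarized at 21°.
I₂ = I₁ cos²(68° − 21°) = 0.5 I₀ · cos²(47°) = 0.2326 I₀.
So 437 W/m² = 0.2326 I₀, giving I₀ = 437/0.2326 = 1879 W/m².

I₀ ≈ 1880 W/m²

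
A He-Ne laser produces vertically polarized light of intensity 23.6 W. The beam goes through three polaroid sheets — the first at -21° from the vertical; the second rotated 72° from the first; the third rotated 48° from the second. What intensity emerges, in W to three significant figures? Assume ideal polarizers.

I₁ = 23.6 W · cos²(21°) = 20.57 W.
I₂ = I₁ · cos²(72°) = 20.57 · 0.09549 = 1.964 W.
I₃ = I₂ · cos²(48°) = 1.964 · 0.4477 = 0.8794 W.

I ≈ 0.879 W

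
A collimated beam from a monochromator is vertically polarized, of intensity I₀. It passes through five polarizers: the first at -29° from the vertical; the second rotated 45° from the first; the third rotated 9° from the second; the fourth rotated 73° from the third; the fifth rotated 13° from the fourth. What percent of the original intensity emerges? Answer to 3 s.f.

≈ 3.03%

I₁ = I₀ cos²(-29° − 0°) = I₀ cos²(29°) = 0.765 I₀.
I₂ = I₁ cos²(45°) = 0.765 · 0.5 I₀ = 0.3825 I₀.
I₃ = I₂ cos²(9°) = 0.3825 · 0.9755 I₀ = 0.3731 I₀.
I₄ = I₃ cos²(73°) = 0.3731 · 0.08548 I₀ = 0.03189 I₀.
I₅ = I₄ cos²(13°) = 0.03189 · 0.9494 I₀ = 0.03028 I₀.
That is 3.028% of the incident intensity.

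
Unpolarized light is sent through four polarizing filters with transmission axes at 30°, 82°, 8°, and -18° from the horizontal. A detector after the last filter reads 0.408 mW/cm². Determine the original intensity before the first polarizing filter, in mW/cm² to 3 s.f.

Unpolarized light through the first polarizer → I₁ = ½ I₀, now polarized at 30°.
I₂ = I₁ cos²(82° − 30°) = 0.5 I₀ · cos²(52°) = 0.1895 I₀.
I₃ = I₂ cos²(8° − 82°) = 0.1895 I₀ · cos²(74°) = 0.0144 I₀.
I₄ = I₃ cos²(-18° − 8°) = 0.0144 I₀ · cos²(26°) = 0.01163 I₀.
So 0.408 mW/cm² = 0.01163 I₀, giving I₀ = 0.408/0.01163 = 35.08 mW/cm².

I₀ ≈ 35.1 mW/cm²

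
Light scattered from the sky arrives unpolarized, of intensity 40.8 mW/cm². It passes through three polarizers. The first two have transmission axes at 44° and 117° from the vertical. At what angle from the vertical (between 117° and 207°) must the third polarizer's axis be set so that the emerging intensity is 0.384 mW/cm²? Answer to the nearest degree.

θ ≈ 179°

Unpolarized light through the first polarizer → I₁ = ½ I₀, now polarized at 44°.
I₂ = I₁ cos²(117° − 44°) = 0.5 I₀ · cos²(73°) = 0.04274 I₀.
Target fraction: 0.384 / 40.8 mW/cm² = 0.009412 of I₀.
Need I₃/I₀ = 0.009412, so cos²(θ − 117°) = 0.009412 / 0.04274 = 0.2202.
θ − 117° = arccos(√0.2202) = 62.0°, giving θ ≈ 117 + 62.0 = 179.0°.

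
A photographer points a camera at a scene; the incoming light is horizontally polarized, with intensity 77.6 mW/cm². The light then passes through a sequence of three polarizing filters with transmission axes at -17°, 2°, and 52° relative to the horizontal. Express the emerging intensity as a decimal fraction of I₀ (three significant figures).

I/I₀ ≈ 0.338

I₁ = 77.6 mW/cm² · cos²(17°) = 70.97 mW/cm².
I₂ = I₁ · cos²(19°) = 70.97 · 0.894 = 63.44 mW/cm².
I₃ = I₂ · cos²(50°) = 63.44 · 0.4132 = 26.21 mW/cm².
Transmitted fraction = 0.3378.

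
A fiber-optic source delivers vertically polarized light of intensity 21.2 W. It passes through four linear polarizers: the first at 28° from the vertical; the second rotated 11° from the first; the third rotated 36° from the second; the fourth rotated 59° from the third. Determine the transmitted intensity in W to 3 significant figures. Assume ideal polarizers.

I ≈ 2.76 W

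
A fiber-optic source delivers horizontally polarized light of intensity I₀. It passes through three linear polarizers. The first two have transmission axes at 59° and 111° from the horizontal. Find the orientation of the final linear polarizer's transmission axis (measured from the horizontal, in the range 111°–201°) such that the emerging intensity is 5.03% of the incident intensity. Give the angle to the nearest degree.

θ ≈ 156°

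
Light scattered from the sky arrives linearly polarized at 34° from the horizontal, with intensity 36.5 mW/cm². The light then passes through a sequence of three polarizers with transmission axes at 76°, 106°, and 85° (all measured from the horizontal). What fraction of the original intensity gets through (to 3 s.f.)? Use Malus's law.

By Malus's law, I₁ = 36.5 mW/cm² · cos²(42°) = 20.16 mW/cm².
I₂ = I₁ · cos²(30°) = 20.16 · 0.75 = 15.12 mW/cm².
I₃ = I₂ · cos²(21°) = 15.12 · 0.8716 = 13.18 mW/cm².
Transmitted fraction = 0.361.

I/I₀ ≈ 0.361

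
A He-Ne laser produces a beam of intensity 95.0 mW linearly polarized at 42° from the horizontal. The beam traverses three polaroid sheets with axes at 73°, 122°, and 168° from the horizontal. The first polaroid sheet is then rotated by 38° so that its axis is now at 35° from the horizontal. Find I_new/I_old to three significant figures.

Before rotation:
I₁ = I₀ cos²(73° − 42°) = I₀ cos²(31°) = 0.7347 I₀.
I₂ = I₁ cos²(122° − 73°) = 0.7347 I₀ · cos²(49°) = 0.3162 I₀.
I₃ = I₂ cos²(168° − 122°) = 0.3162 I₀ · cos²(46°) = 0.1526 I₀.
After rotation:
I₁ = I₀ cos²(35° − 42°) = I₀ cos²(7°) = 0.9851 I₀.
I₂ = I₁ cos²(122° − 35°) = 0.9851 I₀ · cos²(87°) = 0.002698 I₀.
I₃ = I₂ cos²(168° − 122°) = 0.002698 I₀ · cos²(46°) = 0.001302 I₀.
Ratio = 0.001302 / 0.1526 = 0.008533.

I_new/I_old ≈ 0.00853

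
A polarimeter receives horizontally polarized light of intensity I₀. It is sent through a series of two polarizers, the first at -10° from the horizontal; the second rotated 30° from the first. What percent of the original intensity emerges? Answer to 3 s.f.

I₁ = I₀ cos²(-10° − 0°) = I₀ cos²(10°) = 0.9698 I₀.
I₂ = I₁ cos²(30°) = 0.9698 · 0.75 I₀ = 0.7274 I₀.
That is 72.74% of the incident intensity.

≈ 72.7%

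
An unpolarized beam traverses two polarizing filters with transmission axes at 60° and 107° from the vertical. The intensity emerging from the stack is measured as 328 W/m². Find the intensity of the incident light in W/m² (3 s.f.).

Unpolarized light through the first polarizer → I₁ = ½ I₀, now polarized at 60°.
I₂ = I₁ cos²(107° − 60°) = 0.5 I₀ · cos²(47°) = 0.2326 I₀.
So 328 W/m² = 0.2326 I₀, giving I₀ = 328/0.2326 = 1410 W/m².

I₀ ≈ 1410 W/m²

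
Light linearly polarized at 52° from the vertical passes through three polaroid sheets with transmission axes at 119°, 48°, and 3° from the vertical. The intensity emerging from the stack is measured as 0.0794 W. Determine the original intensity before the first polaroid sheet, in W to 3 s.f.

I₀ ≈ 9.81 W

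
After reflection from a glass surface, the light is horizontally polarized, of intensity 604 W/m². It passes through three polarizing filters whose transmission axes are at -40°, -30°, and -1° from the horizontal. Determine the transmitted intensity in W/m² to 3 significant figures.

I ≈ 263 W/m²

I₁ = 604 W/m² · cos²(40°) = 354.4 W/m².
I₂ = I₁ · cos²(10°) = 354.4 · 0.9698 = 343.8 W/m².
I₃ = I₂ · cos²(29°) = 343.8 · 0.765 = 263 W/m².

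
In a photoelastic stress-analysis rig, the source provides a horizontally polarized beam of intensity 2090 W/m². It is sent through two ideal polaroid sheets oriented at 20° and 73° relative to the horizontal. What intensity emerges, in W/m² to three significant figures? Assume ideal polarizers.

I₁ = 2090 W/m² · cos²(20°) = 1846 W/m².
I₂ = I₁ · cos²(53°) = 1846 · 0.3622 = 668.4 W/m².

I ≈ 668 W/m²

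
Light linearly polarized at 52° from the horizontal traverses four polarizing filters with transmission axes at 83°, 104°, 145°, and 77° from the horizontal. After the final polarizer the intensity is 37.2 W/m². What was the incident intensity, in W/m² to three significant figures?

I₀ ≈ 727 W/m²

I₁ = I₀ cos²(83° − 52°) = I₀ cos²(31°) = 0.7347 I₀.
I₂ = I₁ cos²(104° − 83°) = 0.7347 I₀ · cos²(21°) = 0.6404 I₀.
I₃ = I₂ cos²(145° − 104°) = 0.6404 I₀ · cos²(41°) = 0.3647 I₀.
I₄ = I₃ cos²(77° − 145°) = 0.3647 I₀ · cos²(68°) = 0.05119 I₀.
So 37.2 W/m² = 0.05119 I₀, giving I₀ = 37.2/0.05119 = 726.8 W/m².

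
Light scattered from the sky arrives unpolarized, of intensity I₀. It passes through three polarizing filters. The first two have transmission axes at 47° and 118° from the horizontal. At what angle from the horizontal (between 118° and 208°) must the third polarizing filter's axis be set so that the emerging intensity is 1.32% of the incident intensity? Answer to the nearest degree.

θ ≈ 178°

Unpolarized light through the first polarizer → I₁ = ½ I₀, now polarized at 47°.
I₂ = I₁ cos²(118° − 47°) = 0.5 I₀ · cos²(71°) = 0.053 I₀.
Need I₃/I₀ = 0.0132, so cos²(θ − 118°) = 0.0132 / 0.053 = 0.2491.
θ − 118° = arccos(√0.2491) = 60.1°, giving θ ≈ 118 + 60.1 = 178.1°.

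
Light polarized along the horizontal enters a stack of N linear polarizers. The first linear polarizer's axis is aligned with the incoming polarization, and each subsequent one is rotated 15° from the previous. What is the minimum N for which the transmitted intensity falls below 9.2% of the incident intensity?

N = 36

First polarizer is aligned with the polarization: full transmission.
Each further stage multiplies by cos²(15°) = 0.933.
After N polarizers: T = 0.933^(N−1). Require T < 0.092 ⇒ N−1 > ln(0.092)/ln(0.933) = 34.41, so N−1 ≥ 35 and N = 36.
Check: N=36 gives T = 0.08832 < 0.092; N=35 gives T = 0.09466.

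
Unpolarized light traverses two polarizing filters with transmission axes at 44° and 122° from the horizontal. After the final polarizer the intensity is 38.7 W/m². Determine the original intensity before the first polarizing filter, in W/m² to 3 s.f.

I₀ ≈ 1790 W/m²

Unpolarized light through the first polarizer → I₁ = ½ I₀, now polarized at 44°.
I₂ = I₁ cos²(122° − 44°) = 0.5 I₀ · cos²(78°) = 0.02161 I₀.
So 38.7 W/m² = 0.02161 I₀, giving I₀ = 38.7/0.02161 = 1791 W/m².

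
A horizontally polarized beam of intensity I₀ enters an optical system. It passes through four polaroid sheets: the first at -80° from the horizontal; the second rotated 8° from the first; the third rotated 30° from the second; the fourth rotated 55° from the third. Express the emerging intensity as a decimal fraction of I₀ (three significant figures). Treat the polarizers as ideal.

I₁ = I₀ cos²(-80° − 0°) = I₀ cos²(80°) = 0.03015 I₀.
I₂ = I₁ cos²(8°) = 0.03015 · 0.9806 I₀ = 0.02957 I₀.
I₃ = I₂ cos²(30°) = 0.02957 · 0.75 I₀ = 0.02218 I₀.
I₄ = I₃ cos²(55°) = 0.02218 · 0.329 I₀ = 0.007296 I₀.
Transmitted fraction = 0.007296.

≈ 0.00730 I₀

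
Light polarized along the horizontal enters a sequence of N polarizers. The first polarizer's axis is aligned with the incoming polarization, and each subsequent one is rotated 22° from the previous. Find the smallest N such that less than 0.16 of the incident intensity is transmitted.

First polarizer is aligned with the polarization: full transmission.
Each further stage multiplies by cos²(22°) = 0.8597.
After N polarizers: T = 0.8597^(N−1). Require T < 0.16 ⇒ N−1 > ln(0.16)/ln(0.8597) = 12.12, so N−1 ≥ 13 and N = 14.
Check: N=14 gives T = 0.1401 < 0.16; N=13 gives T = 0.1629.

N = 14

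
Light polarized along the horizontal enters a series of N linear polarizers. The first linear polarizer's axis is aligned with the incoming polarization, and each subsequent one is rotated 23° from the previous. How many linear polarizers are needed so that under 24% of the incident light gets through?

First polarizer is aligned with the polarization: full transmission.
Each further stage multiplies by cos²(23°) = 0.8473.
After N polarizers: T = 0.8473^(N−1). Require T < 0.24 ⇒ N−1 > ln(0.24)/ln(0.8473) = 8.61, so N−1 ≥ 9 and N = 10.
Check: N=10 gives T = 0.2251 < 0.24; N=9 gives T = 0.2657.

N = 10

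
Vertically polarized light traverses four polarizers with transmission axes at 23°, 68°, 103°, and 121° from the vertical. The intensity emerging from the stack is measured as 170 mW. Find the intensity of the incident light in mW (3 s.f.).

I₀ ≈ 661 mW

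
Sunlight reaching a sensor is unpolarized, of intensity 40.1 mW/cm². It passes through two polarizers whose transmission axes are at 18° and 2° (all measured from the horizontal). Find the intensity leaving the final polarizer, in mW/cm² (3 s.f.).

I ≈ 18.5 mW/cm²

Unpolarized light through the first polarizer → I₁ = 40.1 mW/cm²/2 = 20.05 mW/cm², polarized at 18°.
I₂ = I₁ · cos²(16°) = 20.05 · 0.924 = 18.53 mW/cm².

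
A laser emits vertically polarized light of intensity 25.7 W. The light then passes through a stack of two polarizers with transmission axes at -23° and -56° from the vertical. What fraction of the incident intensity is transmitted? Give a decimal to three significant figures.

I₁ = 25.7 W · cos²(23°) = 21.78 W.
I₂ = I₁ · cos²(33°) = 21.78 · 0.7034 = 15.32 W.
Transmitted fraction = 0.596.

I/I₀ ≈ 0.596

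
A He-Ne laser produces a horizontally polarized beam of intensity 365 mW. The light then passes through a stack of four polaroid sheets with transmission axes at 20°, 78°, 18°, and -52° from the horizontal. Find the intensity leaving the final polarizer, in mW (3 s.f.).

I ≈ 2.65 mW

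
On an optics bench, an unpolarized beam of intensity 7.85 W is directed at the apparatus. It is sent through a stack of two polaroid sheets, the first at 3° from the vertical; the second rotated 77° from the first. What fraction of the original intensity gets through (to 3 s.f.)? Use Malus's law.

Unpolarized light through the first polarizer → I₁ = 7.85 W/2 = 3.925 W, polarized at 3°.
I₂ = I₁ · cos²(77°) = 3.925 · 0.0506 = 0.1986 W.
Transmitted fraction = 0.0253.

I/I₀ ≈ 0.0253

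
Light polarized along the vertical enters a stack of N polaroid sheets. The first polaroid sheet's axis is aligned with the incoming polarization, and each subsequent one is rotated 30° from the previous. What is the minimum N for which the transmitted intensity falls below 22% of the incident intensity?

N = 7

First polarizer is aligned with the polarization: full transmission.
Each further stage multiplies by cos²(30°) = 0.75.
After N polarizers: T = 0.75^(N−1). Require T < 0.22 ⇒ N−1 > ln(0.22)/ln(0.75) = 5.26, so N−1 ≥ 6 and N = 7.
Check: N=7 gives T = 0.178 < 0.22; N=6 gives T = 0.2373.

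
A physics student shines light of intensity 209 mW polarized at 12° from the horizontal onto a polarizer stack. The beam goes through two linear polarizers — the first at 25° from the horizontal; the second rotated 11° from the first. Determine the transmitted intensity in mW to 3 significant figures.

I₁ = 209 mW · cos²(13°) = 198.4 mW.
I₂ = I₁ · cos²(11°) = 198.4 · 0.9636 = 191.2 mW.

I ≈ 191 mW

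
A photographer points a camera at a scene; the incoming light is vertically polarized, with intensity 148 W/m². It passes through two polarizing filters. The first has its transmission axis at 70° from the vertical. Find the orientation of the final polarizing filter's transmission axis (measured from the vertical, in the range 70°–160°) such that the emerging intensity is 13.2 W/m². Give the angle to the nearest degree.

I₁ = I₀ cos²(70° − 0°) = I₀ cos²(70°) = 0.117 I₀.
Target fraction: 13.2 / 148 W/m² = 0.08919 of I₀.
Need I₂/I₀ = 0.08919, so cos²(θ − 70°) = 0.08919 / 0.117 = 0.7624.
θ − 70° = arccos(√0.7624) = 29.2°, giving θ ≈ 70 + 29.2 = 99.2°.

θ ≈ 99°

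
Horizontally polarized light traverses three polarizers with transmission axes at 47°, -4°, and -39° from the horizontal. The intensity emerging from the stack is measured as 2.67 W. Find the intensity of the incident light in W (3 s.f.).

I₀ ≈ 21.6 W

By Malus's law, I₁ = I₀ cos²(47° − 0°) = I₀ cos²(47°) = 0.4651 I₀.
I₂ = I₁ cos²(-4° − 47°) = 0.4651 I₀ · cos²(51°) = 0.1842 I₀.
I₃ = I₂ cos²(-39° + 4°) = 0.1842 I₀ · cos²(35°) = 0.1236 I₀.
So 2.67 W = 0.1236 I₀, giving I₀ = 2.67/0.1236 = 21.6 W.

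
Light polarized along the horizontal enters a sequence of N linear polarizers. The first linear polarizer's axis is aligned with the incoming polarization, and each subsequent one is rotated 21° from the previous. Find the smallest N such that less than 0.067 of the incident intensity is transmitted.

First polarizer is aligned with the polarization: full transmission.
Each further stage multiplies by cos²(21°) = 0.8716.
After N polarizers: T = 0.8716^(N−1). Require T < 0.067 ⇒ N−1 > ln(0.067)/ln(0.8716) = 19.66, so N−1 ≥ 20 and N = 21.
Check: N=21 gives T = 0.06398 < 0.067; N=20 gives T = 0.07341.

N = 21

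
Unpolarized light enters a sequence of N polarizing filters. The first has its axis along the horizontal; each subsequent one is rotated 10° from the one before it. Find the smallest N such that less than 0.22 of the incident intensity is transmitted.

N = 28

First polarizer halves the unpolarized light: factor 1/2.
Each further stage multiplies by cos²(10°) = 0.9698.
After N polarizers: T = 0.5·0.9698^(N−1). Require T < 0.22 ⇒ N−1 > ln(0.22/0.5)/ln(0.9698) = 26.81, so N−1 ≥ 27 and N = 28.
Check: N=28 gives T = 0.2188 < 0.22; N=27 gives T = 0.2256.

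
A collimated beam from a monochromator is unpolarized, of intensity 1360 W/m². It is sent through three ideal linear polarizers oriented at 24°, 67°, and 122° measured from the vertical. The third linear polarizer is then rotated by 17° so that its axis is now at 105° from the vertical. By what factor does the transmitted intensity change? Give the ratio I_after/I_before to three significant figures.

I_new/I_old ≈ 1.89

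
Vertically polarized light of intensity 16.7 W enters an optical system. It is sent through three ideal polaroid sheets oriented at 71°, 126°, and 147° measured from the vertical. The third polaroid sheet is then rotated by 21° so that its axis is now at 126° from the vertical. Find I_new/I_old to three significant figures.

Before rotation:
By Malus's law, I₁ = I₀ cos²(71° − 0°) = I₀ cos²(71°) = 0.106 I₀.
I₂ = I₁ cos²(126° − 71°) = 0.106 I₀ · cos²(55°) = 0.03487 I₀.
I₃ = I₂ cos²(147° − 126°) = 0.03487 I₀ · cos²(21°) = 0.03039 I₀.
After rotation:
I₁ = I₀ cos²(71° − 0°) = I₀ cos²(71°) = 0.106 I₀.
I₂ = I₁ cos²(126° − 71°) = 0.106 I₀ · cos²(55°) = 0.03487 I₀.
I₃ = I₂ cos²(126° − 126°) = 0.03487 I₀ · cos²(0°) = 0.03487 I₀.
Ratio = 0.03487 / 0.03039 = 1.147.

I_new/I_old ≈ 1.15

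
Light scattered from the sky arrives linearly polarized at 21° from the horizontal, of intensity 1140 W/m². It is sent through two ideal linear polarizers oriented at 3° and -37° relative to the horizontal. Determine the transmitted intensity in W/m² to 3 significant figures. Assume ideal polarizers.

I₁ = 1140 W/m² · cos²(18°) = 1031 W/m².
I₂ = I₁ · cos²(40°) = 1031 · 0.5868 = 605.1 W/m².

I ≈ 605 W/m²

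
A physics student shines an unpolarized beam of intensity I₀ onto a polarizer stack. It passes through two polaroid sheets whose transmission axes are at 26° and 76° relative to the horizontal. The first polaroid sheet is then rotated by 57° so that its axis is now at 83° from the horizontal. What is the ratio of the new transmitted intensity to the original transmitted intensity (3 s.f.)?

I_new/I_old ≈ 2.38

Before rotation:
Unpolarized light through the first polarizer → I₁ = ½ I₀, now polarized at 26°.
I₂ = I₁ cos²(76° − 26°) = 0.5 I₀ · cos²(50°) = 0.2066 I₀.
After rotation:
Unpolarized light through the first polarizer → I₁ = ½ I₀, now polarized at 83°.
I₂ = I₁ cos²(76° − 83°) = 0.5 I₀ · cos²(7°) = 0.4926 I₀.
Ratio = 0.4926 / 0.2066 = 2.384.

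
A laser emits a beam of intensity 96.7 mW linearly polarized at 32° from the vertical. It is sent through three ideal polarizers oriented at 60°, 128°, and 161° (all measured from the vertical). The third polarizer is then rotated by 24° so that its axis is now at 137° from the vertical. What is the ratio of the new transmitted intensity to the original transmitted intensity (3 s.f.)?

Before rotation:
By Malus's law, I₁ = I₀ cos²(60° − 32°) = I₀ cos²(28°) = 0.7796 I₀.
I₂ = I₁ cos²(128° − 60°) = 0.7796 I₀ · cos²(68°) = 0.1094 I₀.
I₃ = I₂ cos²(161° − 128°) = 0.1094 I₀ · cos²(33°) = 0.07695 I₀.
After rotation:
I₁ = I₀ cos²(60° − 32°) = I₀ cos²(28°) = 0.7796 I₀.
I₂ = I₁ cos²(128° − 60°) = 0.7796 I₀ · cos²(68°) = 0.1094 I₀.
I₃ = I₂ cos²(137° − 128°) = 0.1094 I₀ · cos²(9°) = 0.1067 I₀.
Ratio = 0.1067 / 0.07695 = 1.387.

I_new/I_old ≈ 1.39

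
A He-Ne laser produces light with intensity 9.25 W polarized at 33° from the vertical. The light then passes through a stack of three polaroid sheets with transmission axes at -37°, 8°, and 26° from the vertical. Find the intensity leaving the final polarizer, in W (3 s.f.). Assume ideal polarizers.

I ≈ 0.489 W

I₁ = 9.25 W · cos²(70°) = 1.082 W.
I₂ = I₁ · cos²(45°) = 1.082 · 0.5 = 0.541 W.
I₃ = I₂ · cos²(18°) = 0.541 · 0.9045 = 0.4894 W.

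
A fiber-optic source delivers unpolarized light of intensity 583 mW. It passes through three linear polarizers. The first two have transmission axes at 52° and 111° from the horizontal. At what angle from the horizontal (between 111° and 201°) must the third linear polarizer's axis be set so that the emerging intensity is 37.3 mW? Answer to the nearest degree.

θ ≈ 157°

Unpolarized light through the first polarizer → I₁ = ½ I₀, now polarized at 52°.
I₂ = I₁ cos²(111° − 52°) = 0.5 I₀ · cos²(59°) = 0.1326 I₀.
Target fraction: 37.3 / 583 mW = 0.06398 of I₀.
Need I₃/I₀ = 0.06398, so cos²(θ − 111°) = 0.06398 / 0.1326 = 0.4824.
θ − 111° = arccos(√0.4824) = 46.0°, giving θ ≈ 111 + 46.0 = 157.0°.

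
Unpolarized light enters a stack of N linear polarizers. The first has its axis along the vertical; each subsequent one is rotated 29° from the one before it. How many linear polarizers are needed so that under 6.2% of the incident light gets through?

First polarizer halves the unpolarized light: factor 1/2.
Each further stage multiplies by cos²(29°) = 0.765.
After N polarizers: T = 0.5·0.765^(N−1). Require T < 0.062 ⇒ N−1 > ln(0.062/0.5)/ln(0.765) = 7.79, so N−1 ≥ 8 and N = 9.
Check: N=9 gives T = 0.05862 < 0.062; N=8 gives T = 0.07664.

N = 9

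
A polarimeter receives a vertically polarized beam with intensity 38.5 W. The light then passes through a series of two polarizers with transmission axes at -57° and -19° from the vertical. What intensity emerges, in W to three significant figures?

I₁ = 38.5 W · cos²(57°) = 11.42 W.
I₂ = I₁ · cos²(38°) = 11.42 · 0.621 = 7.092 W.

I ≈ 7.09 W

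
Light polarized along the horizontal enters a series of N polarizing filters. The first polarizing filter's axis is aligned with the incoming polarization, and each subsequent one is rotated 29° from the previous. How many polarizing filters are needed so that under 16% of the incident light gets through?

First polarizer is aligned with the polarization: full transmission.
Each further stage multiplies by cos²(29°) = 0.765.
After N polarizers: T = 0.765^(N−1). Require T < 0.16 ⇒ N−1 > ln(0.16)/ln(0.765) = 6.84, so N−1 ≥ 7 and N = 8.
Check: N=8 gives T = 0.1533 < 0.16; N=7 gives T = 0.2004.

N = 8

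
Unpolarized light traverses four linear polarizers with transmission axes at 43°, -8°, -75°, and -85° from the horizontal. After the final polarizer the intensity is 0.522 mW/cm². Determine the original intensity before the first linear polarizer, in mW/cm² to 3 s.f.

I₀ ≈ 17.8 mW/cm²

Unpolarized light through the first polarizer → I₁ = ½ I₀, now polarized at 43°.
I₂ = I₁ cos²(-8° − 43°) = 0.5 I₀ · cos²(51°) = 0.198 I₀.
I₃ = I₂ cos²(-75° + 8°) = 0.198 I₀ · cos²(67°) = 0.03023 I₀.
I₄ = I₃ cos²(-85° + 75°) = 0.03023 I₀ · cos²(10°) = 0.02932 I₀.
So 0.522 mW/cm² = 0.02932 I₀, giving I₀ = 0.522/0.02932 = 17.8 mW/cm².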